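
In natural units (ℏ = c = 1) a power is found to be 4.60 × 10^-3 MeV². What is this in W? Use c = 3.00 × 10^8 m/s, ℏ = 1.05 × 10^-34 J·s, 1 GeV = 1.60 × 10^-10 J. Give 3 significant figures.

Power is [E]/[T] = [E]²/ℏ.
1 GeV² → 1/ℏ × (1 GeV in J)² = 2.44 × 10^14 W.
Convert the energy scale: 4.60 × 10^-3 MeV² = 4.60 × 10^-9 GeV².
Result: 4.60 × 10^-9 × 2.44 × 10^14 = 1.12 × 10^6 W.

1.12 × 10^6 W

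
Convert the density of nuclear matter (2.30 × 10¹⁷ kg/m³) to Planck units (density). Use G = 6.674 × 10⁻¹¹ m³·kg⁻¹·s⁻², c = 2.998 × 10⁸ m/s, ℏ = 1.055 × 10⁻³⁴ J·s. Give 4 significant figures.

4.463 × 10⁻⁸⁰

Planck density: ρ_P = c⁵/(ℏG²) = 5.154 × 10⁹⁶ kg/m³.
2.30 × 10¹⁷ / 5.154 × 10⁹⁶ = 4.463 × 10⁻⁸⁰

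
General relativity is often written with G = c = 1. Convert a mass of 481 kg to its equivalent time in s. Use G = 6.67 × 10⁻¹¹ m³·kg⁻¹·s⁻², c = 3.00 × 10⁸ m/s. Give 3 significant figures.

1.19 × 10⁻³³ s

Mass → time via G/c³.
481 kg × (G/c³) = 1.19 × 10⁻³³ s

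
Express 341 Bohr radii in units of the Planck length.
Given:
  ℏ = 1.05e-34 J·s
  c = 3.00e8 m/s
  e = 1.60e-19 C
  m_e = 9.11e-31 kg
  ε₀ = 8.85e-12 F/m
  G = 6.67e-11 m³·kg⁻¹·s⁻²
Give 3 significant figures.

1.11e27

Bohr radius: a₀ = 4πε₀ℏ²/(m_e e²) = 5.26e-11 m
Planck length: ℓ_P = √(ℏG/c³) = 1.61e-35 m
341 × 5.26e-11 / 1.61e-35 = 1.11e27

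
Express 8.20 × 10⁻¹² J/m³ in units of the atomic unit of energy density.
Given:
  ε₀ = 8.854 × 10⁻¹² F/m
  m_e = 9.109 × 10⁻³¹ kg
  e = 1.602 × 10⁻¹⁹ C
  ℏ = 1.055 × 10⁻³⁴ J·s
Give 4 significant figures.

2.799 × 10⁻²⁵

atomic unit of energy density: u_au = E_h/a₀³ = m_e⁴e¹⁰/((4πε₀)⁵ℏ⁸) = 2.929 × 10¹³ J/m³.
8.20 × 10⁻¹² / 2.929 × 10¹³ = 2.799 × 10⁻²⁵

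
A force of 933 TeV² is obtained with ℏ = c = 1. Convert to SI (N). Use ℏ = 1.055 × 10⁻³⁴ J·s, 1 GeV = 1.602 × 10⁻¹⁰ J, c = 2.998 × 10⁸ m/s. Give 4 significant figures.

7.570 × 10¹⁴ N

Force is [E]/[L] = [E]²/(ℏc); restore (ℏc)⁻¹.
1 GeV² → 1/(ℏc) × (1 GeV in J)² = 8.114 × 10⁵ N.
Convert the energy scale: 933 TeV² = 9.33 × 10⁸ GeV².
Result: 9.33 × 10⁸ × 8.114 × 10⁵ = 7.570 × 10¹⁴ N.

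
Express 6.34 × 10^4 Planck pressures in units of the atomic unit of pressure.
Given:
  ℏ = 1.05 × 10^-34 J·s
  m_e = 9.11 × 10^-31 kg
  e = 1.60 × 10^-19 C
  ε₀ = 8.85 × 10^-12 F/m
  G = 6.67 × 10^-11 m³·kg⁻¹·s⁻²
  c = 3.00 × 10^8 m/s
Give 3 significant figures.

Planck pressure: p_P = c⁷/(ℏG²) = 4.68 × 10^113 Pa
atomic unit of pressure: P_au = E_h/a₀³ = m_e⁴e¹⁰/((4πε₀)⁵ℏ⁸) = 3.01 × 10^13 Pa
6.34 × 10^4 × 4.68 × 10^113 / 3.01 × 10^13 = 9.85 × 10^104

9.85 × 10^104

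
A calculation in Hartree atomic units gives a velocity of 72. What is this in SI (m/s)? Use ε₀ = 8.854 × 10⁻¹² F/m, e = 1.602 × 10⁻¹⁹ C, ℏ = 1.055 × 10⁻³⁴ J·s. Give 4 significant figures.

1.574 × 10⁸ m/s

One atomic unit of velocity: v_au = e²/(4πε₀ℏ) = 2.186 × 10⁶ m/s.
72 × 2.186 × 10⁶ m/s = 1.574 × 10⁸ m/s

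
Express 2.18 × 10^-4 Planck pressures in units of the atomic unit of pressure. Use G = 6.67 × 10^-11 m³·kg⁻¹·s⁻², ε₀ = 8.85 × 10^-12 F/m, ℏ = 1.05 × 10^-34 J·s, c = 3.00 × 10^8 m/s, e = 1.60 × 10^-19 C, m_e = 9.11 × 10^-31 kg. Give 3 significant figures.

3.39 × 10^96

Planck pressure: p_P = c⁷/(ℏG²) = 4.68 × 10^113 Pa
atomic unit of pressure: P_au = E_h/a₀³ = m_e⁴e¹⁰/((4πε₀)⁵ℏ⁸) = 3.01 × 10^13 Pa
2.18 × 10^-4 × 4.68 × 10^113 / 3.01 × 10^13 = 3.39 × 10^96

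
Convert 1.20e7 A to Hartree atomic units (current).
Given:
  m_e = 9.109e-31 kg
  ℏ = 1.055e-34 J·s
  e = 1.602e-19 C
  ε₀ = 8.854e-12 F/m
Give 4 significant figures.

1.815e9

atomic unit of electric current: I_au = e E_h/ℏ = m_e e⁵/((4πε₀)²ℏ³) = 6.612e-3 A.
1.20e7 / 6.612e-3 = 1.815e9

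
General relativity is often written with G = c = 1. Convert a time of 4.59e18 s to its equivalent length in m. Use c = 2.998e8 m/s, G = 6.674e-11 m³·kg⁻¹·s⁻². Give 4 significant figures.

Time → length via c.
4.59e18 s × (c) = 1.376e27 m

1.376e27 m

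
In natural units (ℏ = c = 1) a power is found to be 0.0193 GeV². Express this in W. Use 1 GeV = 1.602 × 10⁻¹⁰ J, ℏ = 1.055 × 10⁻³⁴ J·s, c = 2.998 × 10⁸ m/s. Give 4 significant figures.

Power is [E]/[T] = [E]²/ℏ.
1 GeV² → 1/ℏ × (1 GeV in J)² = 2.433 × 10¹⁴ W.
Result: 0.0193 × 2.433 × 10¹⁴ = 4.695 × 10¹² W.

4.695 × 10¹² W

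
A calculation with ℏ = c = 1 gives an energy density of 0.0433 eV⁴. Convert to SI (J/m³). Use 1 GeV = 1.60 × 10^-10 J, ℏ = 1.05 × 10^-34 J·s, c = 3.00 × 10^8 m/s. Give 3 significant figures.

[E]/[L]³ = [E]⁴/(ℏc)³; restore (ℏc)⁻³.
1 GeV⁴ → 1/(ℏc)³ × (1 GeV in J)⁴ = 2.10 × 10^37 J/m³.
Convert the energy scale: 0.0433 eV⁴ = 4.33 × 10^-38 GeV⁴.
Result: 4.33 × 10^-38 × 2.10 × 10^37 = 0.908 J/m³.

0.908 J/m³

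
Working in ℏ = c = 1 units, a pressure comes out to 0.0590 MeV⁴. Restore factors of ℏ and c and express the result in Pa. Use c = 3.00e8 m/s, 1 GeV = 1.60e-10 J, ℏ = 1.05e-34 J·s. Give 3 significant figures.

Pressure is [E]/[L]³ = [E]⁴/(ℏc)³.
1 GeV⁴ → 1/(ℏc)³ × (1 GeV in J)⁴ = 2.10e37 Pa.
Convert the energy scale: 0.0590 MeV⁴ = 5.90e-14 GeV⁴.
Result: 5.90e-14 × 2.10e37 = 1.24e24 Pa.

1.24e24 Pa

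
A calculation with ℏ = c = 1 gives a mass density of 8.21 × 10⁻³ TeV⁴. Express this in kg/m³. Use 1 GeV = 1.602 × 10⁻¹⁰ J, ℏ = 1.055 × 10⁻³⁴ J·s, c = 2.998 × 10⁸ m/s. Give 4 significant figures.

1.901 × 10³⁰ kg/m³

Mass density is [E]/(c²[L]³) = [E]⁴/(ℏ³c⁵).
1 GeV⁴ → 1/(ℏ³c⁵) × (1 GeV in J)⁴ = 2.316 × 10²⁰ kg/m³.
Convert the energy scale: 8.21 × 10⁻³ TeV⁴ = 8.21 × 10⁹ GeV⁴.
Result: 8.21 × 10⁹ × 2.316 × 10²⁰ = 1.901 × 10³⁰ kg/m³.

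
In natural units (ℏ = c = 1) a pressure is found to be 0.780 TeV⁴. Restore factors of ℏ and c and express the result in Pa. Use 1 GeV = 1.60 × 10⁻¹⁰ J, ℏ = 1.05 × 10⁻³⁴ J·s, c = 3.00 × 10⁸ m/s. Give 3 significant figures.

Pressure is [E]/[L]³ = [E]⁴/(ℏc)³.
1 GeV⁴ → 1/(ℏc)³ × (1 GeV in J)⁴ = 2.10 × 10³⁷ Pa.
Convert the energy scale: 0.780 TeV⁴ = 7.80 × 10¹¹ GeV⁴.
Result: 7.80 × 10¹¹ × 2.10 × 10³⁷ = 1.64 × 10⁴⁹ Pa.

1.64 × 10⁴⁹ Pa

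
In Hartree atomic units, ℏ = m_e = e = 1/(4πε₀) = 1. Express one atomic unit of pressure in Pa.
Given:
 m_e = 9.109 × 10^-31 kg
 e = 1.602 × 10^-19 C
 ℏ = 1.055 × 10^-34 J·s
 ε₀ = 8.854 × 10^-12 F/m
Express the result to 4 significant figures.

2.929 × 10^13 Pa

The unique combination of the constants set to 1 with dimensions of pressure is P_au = E_h/a₀³ = m_e⁴e¹⁰/((4πε₀)⁵ℏ⁸).
E_h = 4.354 × 10^-18 J
a₀ = 5.297 × 10^-11 m
E_h/a₀³ = 2.929 × 10^13 Pa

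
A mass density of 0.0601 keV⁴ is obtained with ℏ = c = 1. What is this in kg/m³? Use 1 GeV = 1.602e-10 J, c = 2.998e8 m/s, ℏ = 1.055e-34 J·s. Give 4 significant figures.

1.392e-5 kg/m³

Mass density is [E]/(c²[L]³) = [E]⁴/(ℏ³c⁵).
1 GeV⁴ → 1/(ℏ³c⁵) × (1 GeV in J)⁴ = 2.316e20 kg/m³.
Convert the energy scale: 0.0601 keV⁴ = 6.01e-26 GeV⁴.
Result: 6.01e-26 × 2.316e20 = 1.392e-5 kg/m³.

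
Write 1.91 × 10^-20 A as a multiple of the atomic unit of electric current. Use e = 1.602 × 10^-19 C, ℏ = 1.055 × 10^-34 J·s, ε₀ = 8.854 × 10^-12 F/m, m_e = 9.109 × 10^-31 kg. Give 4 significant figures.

atomic unit of electric current: I_au = e E_h/ℏ = m_e e⁵/((4πε₀)²ℏ³) = 6.612 × 10^-3 A.
1.91 × 10^-20 / 6.612 × 10^-3 = 2.889 × 10^-18

2.889 × 10^-18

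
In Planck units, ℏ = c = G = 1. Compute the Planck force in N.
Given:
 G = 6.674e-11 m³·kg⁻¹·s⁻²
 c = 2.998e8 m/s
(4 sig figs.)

1.210e44 N

The unique combination of the constants set to 1 with dimensions of force is F_P = c⁴/G.
  = 8.078e33 / 6.674e-11
  = 1.210e44 N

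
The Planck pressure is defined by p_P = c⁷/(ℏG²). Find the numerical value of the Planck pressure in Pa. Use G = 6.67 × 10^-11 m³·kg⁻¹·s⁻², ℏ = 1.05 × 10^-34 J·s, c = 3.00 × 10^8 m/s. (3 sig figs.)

p_P = c⁷/(ℏG²)
  = 2.19 × 10^59 / 4.67 × 10^-55
  = 4.68 × 10^113 Pa

4.68 × 10^113 Pa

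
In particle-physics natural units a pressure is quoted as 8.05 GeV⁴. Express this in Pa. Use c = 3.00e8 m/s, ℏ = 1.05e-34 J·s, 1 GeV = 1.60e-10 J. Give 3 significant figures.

Pressure is [E]/[L]³ = [E]⁴/(ℏc)³.
1 GeV⁴ → 1/(ℏc)³ × (1 GeV in J)⁴ = 2.10e37 Pa.
Result: 8.05 × 2.10e37 = 1.69e38 Pa.

1.69e38 Pa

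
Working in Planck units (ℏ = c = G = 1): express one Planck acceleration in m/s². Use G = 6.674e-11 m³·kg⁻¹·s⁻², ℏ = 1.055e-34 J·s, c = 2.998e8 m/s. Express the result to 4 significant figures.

From ℏ = c = G = 1 the acceleration scale is a_P = √(c⁷/(ℏG)).
  = √(3.092e103)
  = 5.560e51 m/s²

5.560e51 m/s²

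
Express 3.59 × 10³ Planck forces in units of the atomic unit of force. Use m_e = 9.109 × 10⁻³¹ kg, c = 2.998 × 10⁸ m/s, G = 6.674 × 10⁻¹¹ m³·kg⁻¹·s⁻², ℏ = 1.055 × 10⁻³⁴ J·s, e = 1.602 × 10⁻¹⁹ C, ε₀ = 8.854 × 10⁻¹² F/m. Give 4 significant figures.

Planck force: F_P = c⁴/G = 1.210 × 10⁴⁴ N
atomic unit of force: F_au = E_h/a₀ = m_e²e⁶/((4πε₀)³ℏ⁴) = 8.220 × 10⁻⁸ N
3.59 × 10³ × 1.210 × 10⁴⁴ / 8.220 × 10⁻⁸ = 5.287 × 10⁵⁴

5.287 × 10⁵⁴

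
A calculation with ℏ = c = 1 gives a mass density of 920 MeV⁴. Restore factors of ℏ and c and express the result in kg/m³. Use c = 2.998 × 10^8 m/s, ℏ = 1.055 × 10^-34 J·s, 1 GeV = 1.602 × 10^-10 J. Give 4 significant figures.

Mass density is [E]/(c²[L]³) = [E]⁴/(ℏ³c⁵).
1 GeV⁴ → 1/(ℏ³c⁵) × (1 GeV in J)⁴ = 2.316 × 10^20 kg/m³.
Convert the energy scale: 920 MeV⁴ = 9.20 × 10^-10 GeV⁴.
Result: 9.20 × 10^-10 × 2.316 × 10^20 = 2.131 × 10^11 kg/m³.

2.131 × 10^11 kg/m³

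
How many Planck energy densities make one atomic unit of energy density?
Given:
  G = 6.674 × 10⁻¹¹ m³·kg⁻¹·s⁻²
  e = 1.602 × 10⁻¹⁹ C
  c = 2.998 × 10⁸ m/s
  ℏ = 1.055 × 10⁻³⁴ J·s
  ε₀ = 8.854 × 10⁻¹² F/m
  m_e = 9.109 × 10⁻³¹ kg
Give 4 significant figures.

atomic unit of energy density: u_au = E_h/a₀³ = m_e⁴e¹⁰/((4πε₀)⁵ℏ⁸) = 2.929 × 10¹³ J/m³
Planck energy density: u_P = c⁷/(ℏG²) = 4.632 × 10¹¹³ J/m³
ratio = 2.929 × 10¹³ / 4.632 × 10¹¹³ = 6.323 × 10⁻¹⁰¹

6.323 × 10⁻¹⁰¹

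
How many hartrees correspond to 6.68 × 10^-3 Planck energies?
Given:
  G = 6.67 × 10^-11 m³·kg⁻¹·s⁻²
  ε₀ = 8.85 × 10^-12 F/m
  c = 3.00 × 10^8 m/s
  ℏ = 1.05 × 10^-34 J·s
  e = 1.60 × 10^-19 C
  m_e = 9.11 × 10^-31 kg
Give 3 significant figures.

Planck energy: E_P = √(ℏc⁵/G) = 1.96 × 10^9 J
hartree: E_h = m_e e⁴/(4πε₀ℏ)² = 4.38 × 10^-18 J
6.68 × 10^-3 × 1.96 × 10^9 / 4.38 × 10^-18 = 2.98 × 10^24

2.98 × 10^24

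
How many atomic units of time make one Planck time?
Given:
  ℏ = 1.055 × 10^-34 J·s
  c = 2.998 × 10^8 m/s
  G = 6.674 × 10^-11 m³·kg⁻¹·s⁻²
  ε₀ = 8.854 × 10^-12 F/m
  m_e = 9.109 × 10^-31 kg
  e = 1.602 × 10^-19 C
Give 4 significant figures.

2.225 × 10^-27

Planck time: t_P = √(ℏG/c⁵) = 5.392 × 10^-44 s
atomic unit of time: τ_au = (4πε₀)²ℏ³/(m_e e⁴) = 2.423 × 10^-17 s
ratio = 5.392 × 10^-44 / 2.423 × 10^-17 = 2.225 × 10^-27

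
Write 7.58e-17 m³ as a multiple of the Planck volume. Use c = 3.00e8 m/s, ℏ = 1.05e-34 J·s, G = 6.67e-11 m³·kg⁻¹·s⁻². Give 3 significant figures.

Planck volume: V_P = (ℏG/c³)^(3/2) = 4.18e-105 m³.
7.58e-17 / 4.18e-105 = 1.81e88

1.81e88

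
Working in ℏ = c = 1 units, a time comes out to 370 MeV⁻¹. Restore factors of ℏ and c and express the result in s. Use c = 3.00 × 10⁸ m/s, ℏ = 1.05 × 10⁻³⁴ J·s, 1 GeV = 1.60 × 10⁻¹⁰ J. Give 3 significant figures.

A time is [E]⁻¹ in ℏ=c=1; restore one factor of ℏ.
1 GeV⁻¹ → ℏ × (1 GeV in J)⁻¹ = 6.56 × 10⁻²⁵ s.
Convert the energy scale: 370 MeV⁻¹ = 3.70 × 10⁵ GeV⁻¹.
Result: 3.70 × 10⁵ × 6.56 × 10⁻²⁵ = 2.43 × 10⁻¹⁹ s.

2.43 × 10⁻¹⁹ s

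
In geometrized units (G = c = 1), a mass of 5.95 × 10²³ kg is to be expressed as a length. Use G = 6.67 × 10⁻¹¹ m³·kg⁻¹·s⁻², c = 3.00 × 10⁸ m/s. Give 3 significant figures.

In G = c = 1 units mass has dimensions of length; the conversion factor is G/c².
5.95 × 10²³ kg × (G/c²) = 4.41 × 10⁻⁴ m

4.41 × 10⁻⁴ m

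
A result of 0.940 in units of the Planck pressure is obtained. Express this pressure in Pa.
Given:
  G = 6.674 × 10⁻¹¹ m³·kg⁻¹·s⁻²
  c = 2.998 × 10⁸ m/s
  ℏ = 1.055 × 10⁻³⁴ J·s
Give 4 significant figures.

4.354 × 10¹¹³ Pa

One Planck pressure: p_P = c⁷/(ℏG²) = 4.632 × 10¹¹³ Pa.
0.940 × 4.632 × 10¹¹³ Pa = 4.354 × 10¹¹³ Pa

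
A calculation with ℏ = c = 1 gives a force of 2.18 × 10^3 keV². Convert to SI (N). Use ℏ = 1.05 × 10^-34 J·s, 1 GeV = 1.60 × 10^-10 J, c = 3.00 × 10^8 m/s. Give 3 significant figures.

1.77 × 10^-3 N

Force is [E]/[L] = [E]²/(ℏc); restore (ℏc)⁻¹.
1 GeV² → 1/(ℏc) × (1 GeV in J)² = 8.13 × 10^5 N.
Convert the energy scale: 2.18 × 10^3 keV² = 2.18 × 10^-9 GeV².
Result: 2.18 × 10^-9 × 8.13 × 10^5 = 1.77 × 10^-3 N.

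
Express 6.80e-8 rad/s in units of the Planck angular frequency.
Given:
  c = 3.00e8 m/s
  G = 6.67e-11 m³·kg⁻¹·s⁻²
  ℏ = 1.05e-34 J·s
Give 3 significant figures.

3.65e-51

Planck angular frequency: ω_P = √(c⁵/(ℏG)) = 1.86e43 rad/s.
6.80e-8 / 1.86e43 = 3.65e-51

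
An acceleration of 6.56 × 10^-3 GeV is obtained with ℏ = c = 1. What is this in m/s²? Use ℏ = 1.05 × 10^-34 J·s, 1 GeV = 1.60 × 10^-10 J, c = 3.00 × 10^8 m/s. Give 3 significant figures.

3.00 × 10^30 m/s²

Acceleration is [L]/[T]² = c·[E]/ℏ.
1 GeV → c/ℏ × (1 GeV in J) = 4.57 × 10^32 m/s².
Result: 6.56 × 10^-3 × 4.57 × 10^32 = 3.00 × 10^30 m/s².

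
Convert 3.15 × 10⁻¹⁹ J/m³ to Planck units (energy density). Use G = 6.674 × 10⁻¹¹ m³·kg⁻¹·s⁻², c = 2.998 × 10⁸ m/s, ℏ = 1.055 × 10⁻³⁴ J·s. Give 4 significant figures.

6.800 × 10⁻¹³³

Planck energy density: u_P = c⁷/(ℏG²) = 4.632 × 10¹¹³ J/m³.
3.15 × 10⁻¹⁹ / 4.632 × 10¹¹³ = 6.800 × 10⁻¹³³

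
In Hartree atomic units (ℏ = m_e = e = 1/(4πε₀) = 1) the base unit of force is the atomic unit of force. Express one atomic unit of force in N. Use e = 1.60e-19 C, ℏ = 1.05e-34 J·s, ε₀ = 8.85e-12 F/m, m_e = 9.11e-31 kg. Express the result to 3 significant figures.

8.33e-8 N

F_au = E_h/a₀ = m_e²e⁶/((4πε₀)³ℏ⁴)
E_h = 4.38e-18 J
a₀ = 5.26e-11 m
E_h/a₀ = 8.33e-8 N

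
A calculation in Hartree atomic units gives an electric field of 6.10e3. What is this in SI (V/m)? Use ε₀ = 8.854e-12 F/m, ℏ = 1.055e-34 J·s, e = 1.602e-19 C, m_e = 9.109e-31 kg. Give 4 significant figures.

3.130e15 V/m

One atomic unit of electric field: E_au = E_h/(e a₀) = m_e²e⁵/((4πε₀)³ℏ⁴) = 5.131e11 V/m.
6.10e3 × 5.131e11 V/m = 3.130e15 V/m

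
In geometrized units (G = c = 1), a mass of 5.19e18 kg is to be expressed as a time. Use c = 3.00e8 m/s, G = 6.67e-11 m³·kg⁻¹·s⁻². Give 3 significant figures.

Mass → time via G/c³.
5.19e18 kg × (G/c³) = 1.28e-17 s

1.28e-17 s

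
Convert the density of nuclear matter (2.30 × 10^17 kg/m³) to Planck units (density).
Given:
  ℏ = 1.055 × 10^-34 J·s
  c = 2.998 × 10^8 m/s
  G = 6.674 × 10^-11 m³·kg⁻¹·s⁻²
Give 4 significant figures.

4.463 × 10^-80

Planck density: ρ_P = c⁵/(ℏG²) = 5.154 × 10^96 kg/m³.
2.30 × 10^17 / 5.154 × 10^96 = 4.463 × 10^-80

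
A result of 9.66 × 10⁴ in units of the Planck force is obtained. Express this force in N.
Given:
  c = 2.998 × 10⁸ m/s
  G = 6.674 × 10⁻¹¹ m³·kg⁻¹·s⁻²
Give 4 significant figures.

1.169 × 10⁴⁹ N

One Planck force: F_P = c⁴/G = 1.210 × 10⁴⁴ N.
9.66 × 10⁴ × 1.210 × 10⁴⁴ N = 1.169 × 10⁴⁹ N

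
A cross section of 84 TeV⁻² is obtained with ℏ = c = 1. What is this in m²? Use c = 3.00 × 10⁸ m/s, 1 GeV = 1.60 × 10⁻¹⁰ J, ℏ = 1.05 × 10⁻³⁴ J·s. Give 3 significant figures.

Area is [L]² = [E]⁻²·(ℏc)²; restore (ℏc)².
1 GeV⁻² → (ℏc)² × (1 GeV in J)⁻² = 3.88 × 10⁻³² m².
Convert the energy scale: 84 TeV⁻² = 8.40 × 10⁻⁵ GeV⁻².
Result: 8.40 × 10⁻⁵ × 3.88 × 10⁻³² = 3.26 × 10⁻³⁶ m².

3.26 × 10⁻³⁶ m²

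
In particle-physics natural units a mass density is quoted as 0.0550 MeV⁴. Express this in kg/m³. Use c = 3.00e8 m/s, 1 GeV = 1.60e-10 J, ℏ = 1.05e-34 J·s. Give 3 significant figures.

1.28e7 kg/m³

Mass density is [E]/(c²[L]³) = [E]⁴/(ℏ³c⁵).
1 GeV⁴ → 1/(ℏ³c⁵) × (1 GeV in J)⁴ = 2.33e20 kg/m³.
Convert the energy scale: 0.0550 MeV⁴ = 5.50e-14 GeV⁴.
Result: 5.50e-14 × 2.33e20 = 1.28e7 kg/m³.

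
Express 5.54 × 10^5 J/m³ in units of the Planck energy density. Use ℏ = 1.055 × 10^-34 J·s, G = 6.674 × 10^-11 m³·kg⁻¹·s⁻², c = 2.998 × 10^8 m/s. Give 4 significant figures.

1.196 × 10^-108

Planck energy density: u_P = c⁷/(ℏG²) = 4.632 × 10^113 J/m³.
5.54 × 10^5 / 4.632 × 10^113 = 1.196 × 10^-108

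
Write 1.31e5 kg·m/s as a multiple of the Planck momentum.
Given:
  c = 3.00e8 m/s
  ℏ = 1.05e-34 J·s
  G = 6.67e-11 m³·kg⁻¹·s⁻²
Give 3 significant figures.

Planck momentum: p_P = √(ℏc³/G) = 6.52 kg·m/s.
1.31e5 / 6.52 = 2.01e4

2.01e4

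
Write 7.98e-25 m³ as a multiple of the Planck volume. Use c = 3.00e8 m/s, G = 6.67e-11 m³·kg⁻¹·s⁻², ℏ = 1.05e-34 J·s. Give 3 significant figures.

Planck volume: V_P = (ℏG/c³)^(3/2) = 4.18e-105 m³.
7.98e-25 / 4.18e-105 = 1.91e80

1.91e80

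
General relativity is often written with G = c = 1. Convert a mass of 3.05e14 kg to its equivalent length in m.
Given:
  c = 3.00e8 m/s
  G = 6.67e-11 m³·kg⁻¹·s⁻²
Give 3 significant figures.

2.26e-13 m

In G = c = 1 units mass has dimensions of length; the conversion factor is G/c².
3.05e14 kg × (G/c²) = 2.26e-13 m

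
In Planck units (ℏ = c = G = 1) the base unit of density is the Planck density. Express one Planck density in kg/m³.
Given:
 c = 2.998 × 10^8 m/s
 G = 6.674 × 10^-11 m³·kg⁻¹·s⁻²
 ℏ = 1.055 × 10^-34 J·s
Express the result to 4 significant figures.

ρ_P = c⁵/(ℏG²)
  = 2.422 × 10^42 / 4.699 × 10^-55
  = 5.154 × 10^96 kg/m³

5.154 × 10^96 kg/m³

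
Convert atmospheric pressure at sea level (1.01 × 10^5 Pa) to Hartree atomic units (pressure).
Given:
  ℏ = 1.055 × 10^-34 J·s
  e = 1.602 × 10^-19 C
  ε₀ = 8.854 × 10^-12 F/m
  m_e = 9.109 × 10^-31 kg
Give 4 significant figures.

atomic unit of pressure: P_au = E_h/a₀³ = m_e⁴e¹⁰/((4πε₀)⁵ℏ⁸) = 2.929 × 10^13 Pa.
1.01 × 10^5 / 2.929 × 10^13 = 3.448 × 10^-9

3.448 × 10^-9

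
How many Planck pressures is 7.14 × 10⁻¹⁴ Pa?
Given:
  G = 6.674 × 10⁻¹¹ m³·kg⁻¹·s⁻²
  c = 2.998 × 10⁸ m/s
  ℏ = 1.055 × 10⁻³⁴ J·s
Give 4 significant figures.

1.541 × 10⁻¹²⁷

Planck pressure: p_P = c⁷/(ℏG²) = 4.632 × 10¹¹³ Pa.
7.14 × 10⁻¹⁴ / 4.632 × 10¹¹³ = 1.541 × 10⁻¹²⁷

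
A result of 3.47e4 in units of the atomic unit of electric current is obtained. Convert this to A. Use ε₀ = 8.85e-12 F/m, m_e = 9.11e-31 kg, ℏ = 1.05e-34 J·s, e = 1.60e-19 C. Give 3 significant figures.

One atomic unit of electric current: I_au = e E_h/ℏ = m_e e⁵/((4πε₀)²ℏ³) = 6.67e-3 A.
3.47e4 × 6.67e-3 A = 232 A

232 A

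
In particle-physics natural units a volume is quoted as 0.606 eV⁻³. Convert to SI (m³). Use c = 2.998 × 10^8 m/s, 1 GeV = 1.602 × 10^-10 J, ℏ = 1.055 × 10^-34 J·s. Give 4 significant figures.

4.664 × 10^-21 m³

Volume is [L]³ = [E]⁻³·(ℏc)³.
1 GeV⁻³ → (ℏc)³ × (1 GeV in J)⁻³ = 7.696 × 10^-48 m³.
Convert the energy scale: 0.606 eV⁻³ = 6.06 × 10^26 GeV⁻³.
Result: 6.06 × 10^26 × 7.696 × 10^-48 = 4.664 × 10^-21 m³.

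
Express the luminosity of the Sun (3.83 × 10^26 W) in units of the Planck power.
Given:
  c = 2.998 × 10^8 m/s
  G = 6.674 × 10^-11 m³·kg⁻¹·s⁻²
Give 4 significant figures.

Planck power: P_P = c⁵/G = 3.629 × 10^52 W.
3.83 × 10^26 / 3.629 × 10^52 = 1.055 × 10^-26

1.055 × 10^-26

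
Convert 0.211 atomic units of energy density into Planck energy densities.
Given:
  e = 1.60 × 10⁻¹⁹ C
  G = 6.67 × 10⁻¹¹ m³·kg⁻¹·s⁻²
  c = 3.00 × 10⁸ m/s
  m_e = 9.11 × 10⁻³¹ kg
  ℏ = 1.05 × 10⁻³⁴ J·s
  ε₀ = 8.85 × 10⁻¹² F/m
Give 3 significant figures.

atomic unit of energy density: u_au = E_h/a₀³ = m_e⁴e¹⁰/((4πε₀)⁵ℏ⁸) = 3.01 × 10¹³ J/m³
Planck energy density: u_P = c⁷/(ℏG²) = 4.68 × 10¹¹³ J/m³
0.211 × 3.01 × 10¹³ / 4.68 × 10¹¹³ = 1.36 × 10⁻¹⁰¹

1.36 × 10⁻¹⁰¹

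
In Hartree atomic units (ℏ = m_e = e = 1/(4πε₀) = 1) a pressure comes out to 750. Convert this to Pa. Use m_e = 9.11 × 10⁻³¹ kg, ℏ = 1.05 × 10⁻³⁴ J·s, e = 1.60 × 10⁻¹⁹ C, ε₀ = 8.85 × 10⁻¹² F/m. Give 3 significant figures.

One atomic unit of pressure: P_au = E_h/a₀³ = m_e⁴e¹⁰/((4πε₀)⁵ℏ⁸) = 3.01 × 10¹³ Pa.
750 × 3.01 × 10¹³ Pa = 2.26 × 10¹⁶ Pa

2.26 × 10¹⁶ Pa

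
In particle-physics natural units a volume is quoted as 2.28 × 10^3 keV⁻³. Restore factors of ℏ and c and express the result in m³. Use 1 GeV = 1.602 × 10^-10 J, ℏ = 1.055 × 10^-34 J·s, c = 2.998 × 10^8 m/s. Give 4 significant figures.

1.755 × 10^-26 m³

Volume is [L]³ = [E]⁻³·(ℏc)³.
1 GeV⁻³ → (ℏc)³ × (1 GeV in J)⁻³ = 7.696 × 10^-48 m³.
Convert the energy scale: 2.28 × 10^3 keV⁻³ = 2.28 × 10^21 GeV⁻³.
Result: 2.28 × 10^21 × 7.696 × 10^-48 = 1.755 × 10^-26 m³.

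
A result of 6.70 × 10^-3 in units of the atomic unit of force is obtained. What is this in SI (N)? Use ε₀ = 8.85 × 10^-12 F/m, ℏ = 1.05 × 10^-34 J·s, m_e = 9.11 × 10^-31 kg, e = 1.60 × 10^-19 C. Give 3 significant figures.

One atomic unit of force: F_au = E_h/a₀ = m_e²e⁶/((4πε₀)³ℏ⁴) = 8.33 × 10^-8 N.
6.70 × 10^-3 × 8.33 × 10^-8 N = 5.58 × 10^-10 N

5.58 × 10^-10 N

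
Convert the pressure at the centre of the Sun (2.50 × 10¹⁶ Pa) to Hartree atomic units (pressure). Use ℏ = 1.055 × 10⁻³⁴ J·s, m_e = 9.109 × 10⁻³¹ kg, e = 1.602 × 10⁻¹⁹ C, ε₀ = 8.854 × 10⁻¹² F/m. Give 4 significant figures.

atomic unit of pressure: P_au = E_h/a₀³ = m_e⁴e¹⁰/((4πε₀)⁵ℏ⁸) = 2.929 × 10¹³ Pa.
2.50 × 10¹⁶ / 2.929 × 10¹³ = 853.5

853.5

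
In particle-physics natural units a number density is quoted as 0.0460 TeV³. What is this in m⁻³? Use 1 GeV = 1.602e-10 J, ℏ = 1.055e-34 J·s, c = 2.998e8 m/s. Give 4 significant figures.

Number density is [L]⁻³ = [E]³/(ℏc)³.
1 GeV³ → 1/(ℏc)³ × (1 GeV in J)³ = 1.299e47 m⁻³.
Convert the energy scale: 0.0460 TeV³ = 4.60e7 GeV³.
Result: 4.60e7 × 1.299e47 = 5.977e54 m⁻³.

5.977e54 m⁻³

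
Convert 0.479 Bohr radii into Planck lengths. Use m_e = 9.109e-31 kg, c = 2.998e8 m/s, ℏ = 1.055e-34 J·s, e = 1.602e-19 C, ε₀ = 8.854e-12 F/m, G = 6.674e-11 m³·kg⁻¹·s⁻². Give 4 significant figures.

Bohr radius: a₀ = 4πε₀ℏ²/(m_e e²) = 5.297e-11 m
Planck length: ℓ_P = √(ℏG/c³) = 1.616e-35 m
0.479 × 5.297e-11 / 1.616e-35 = 1.570e24

1.570e24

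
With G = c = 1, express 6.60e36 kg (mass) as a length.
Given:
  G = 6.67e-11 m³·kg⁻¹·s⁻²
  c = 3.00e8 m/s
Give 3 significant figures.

In G = c = 1 units mass has dimensions of length; the conversion factor is G/c².
6.60e36 kg × (G/c²) = 4.89e9 m

4.89e9 m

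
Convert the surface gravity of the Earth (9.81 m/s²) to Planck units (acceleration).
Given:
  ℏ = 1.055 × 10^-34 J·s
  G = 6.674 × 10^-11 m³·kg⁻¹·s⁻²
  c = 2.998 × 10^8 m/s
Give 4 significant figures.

Planck acceleration: a_P = √(c⁷/(ℏG)) = 5.560 × 10^51 m/s².
9.81 / 5.560 × 10^51 = 1.764 × 10^-51

1.764 × 10^-51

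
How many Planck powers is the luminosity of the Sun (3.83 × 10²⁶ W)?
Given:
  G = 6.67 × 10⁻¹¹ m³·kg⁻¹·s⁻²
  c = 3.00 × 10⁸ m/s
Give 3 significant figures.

Planck power: P_P = c⁵/G = 3.64 × 10⁵² W.
3.83 × 10²⁶ / 3.64 × 10⁵² = 1.05 × 10⁻²⁶

1.05 × 10⁻²⁶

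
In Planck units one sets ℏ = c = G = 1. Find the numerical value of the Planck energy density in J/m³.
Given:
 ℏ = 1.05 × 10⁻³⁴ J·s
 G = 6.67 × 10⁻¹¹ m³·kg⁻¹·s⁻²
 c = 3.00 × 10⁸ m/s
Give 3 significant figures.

u_P = c⁷/(ℏG²)
  = 2.19 × 10⁵⁹ / 4.67 × 10⁻⁵⁵
  = 4.68 × 10¹¹³ J/m³

4.68 × 10¹¹³ J/m³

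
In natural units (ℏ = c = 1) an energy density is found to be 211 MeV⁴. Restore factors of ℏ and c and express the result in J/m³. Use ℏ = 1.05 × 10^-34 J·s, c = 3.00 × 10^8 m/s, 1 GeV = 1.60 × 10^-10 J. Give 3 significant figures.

4.42 × 10^27 J/m³

[E]/[L]³ = [E]⁴/(ℏc)³; restore (ℏc)⁻³.
1 GeV⁴ → 1/(ℏc)³ × (1 GeV in J)⁴ = 2.10 × 10^37 J/m³.
Convert the energy scale: 211 MeV⁴ = 2.11 × 10^-10 GeV⁴.
Result: 2.11 × 10^-10 × 2.10 × 10^37 = 4.42 × 10^27 J/m³.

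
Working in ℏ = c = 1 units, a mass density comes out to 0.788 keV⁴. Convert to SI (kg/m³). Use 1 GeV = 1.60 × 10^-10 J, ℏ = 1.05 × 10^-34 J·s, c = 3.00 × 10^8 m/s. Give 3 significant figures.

Mass density is [E]/(c²[L]³) = [E]⁴/(ℏ³c⁵).
1 GeV⁴ → 1/(ℏ³c⁵) × (1 GeV in J)⁴ = 2.33 × 10^20 kg/m³.
Convert the energy scale: 0.788 keV⁴ = 7.88 × 10^-25 GeV⁴.
Result: 7.88 × 10^-25 × 2.33 × 10^20 = 1.84 × 10^-4 kg/m³.

1.84 × 10^-4 kg/m³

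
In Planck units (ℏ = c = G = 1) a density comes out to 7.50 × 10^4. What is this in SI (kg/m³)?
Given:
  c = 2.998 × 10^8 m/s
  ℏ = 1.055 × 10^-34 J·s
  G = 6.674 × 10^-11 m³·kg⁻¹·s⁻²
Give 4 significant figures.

One Planck density: ρ_P = c⁵/(ℏG²) = 5.154 × 10^96 kg/m³.
7.50 × 10^4 × 5.154 × 10^96 kg/m³ = 3.865 × 10^101 kg/m³

3.865 × 10^101 kg/m³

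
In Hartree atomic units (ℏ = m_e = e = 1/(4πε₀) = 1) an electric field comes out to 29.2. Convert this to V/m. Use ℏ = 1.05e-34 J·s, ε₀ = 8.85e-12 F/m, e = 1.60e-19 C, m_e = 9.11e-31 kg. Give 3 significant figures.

One atomic unit of electric field: E_au = E_h/(e a₀) = m_e²e⁵/((4πε₀)³ℏ⁴) = 5.20e11 V/m.
29.2 × 5.20e11 V/m = 1.52e13 V/m

1.52e13 V/m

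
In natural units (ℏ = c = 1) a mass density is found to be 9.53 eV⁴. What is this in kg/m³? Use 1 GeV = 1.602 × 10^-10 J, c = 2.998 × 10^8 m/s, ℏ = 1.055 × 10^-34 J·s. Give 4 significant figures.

Mass density is [E]/(c²[L]³) = [E]⁴/(ℏ³c⁵).
1 GeV⁴ → 1/(ℏ³c⁵) × (1 GeV in J)⁴ = 2.316 × 10^20 kg/m³.
Convert the energy scale: 9.53 eV⁴ = 9.53 × 10^-36 GeV⁴.
Result: 9.53 × 10^-36 × 2.316 × 10^20 = 2.207 × 10^-15 kg/m³.

2.207 × 10^-15 kg/m³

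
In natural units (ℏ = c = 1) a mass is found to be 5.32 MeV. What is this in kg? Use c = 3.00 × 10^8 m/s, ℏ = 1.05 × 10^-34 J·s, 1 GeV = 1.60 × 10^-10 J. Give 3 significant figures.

Mass is [E]/c²; divide by c².
1 GeV → 1/c² × (1 GeV in J) = 1.78 × 10^-27 kg.
Convert the energy scale: 5.32 MeV = 5.32 × 10^-3 GeV.
Result: 5.32 × 10^-3 × 1.78 × 10^-27 = 9.46 × 10^-30 kg.

9.46 × 10^-30 kg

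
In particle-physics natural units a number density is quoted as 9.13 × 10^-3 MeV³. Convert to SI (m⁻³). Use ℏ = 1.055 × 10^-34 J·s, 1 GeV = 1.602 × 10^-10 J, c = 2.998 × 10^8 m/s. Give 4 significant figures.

Number density is [L]⁻³ = [E]³/(ℏc)³.
1 GeV³ → 1/(ℏc)³ × (1 GeV in J)³ = 1.299 × 10^47 m⁻³.
Convert the energy scale: 9.13 × 10^-3 MeV³ = 9.13 × 10^-12 GeV³.
Result: 9.13 × 10^-12 × 1.299 × 10^47 = 1.186 × 10^36 m⁻³.

1.186 × 10^36 m⁻³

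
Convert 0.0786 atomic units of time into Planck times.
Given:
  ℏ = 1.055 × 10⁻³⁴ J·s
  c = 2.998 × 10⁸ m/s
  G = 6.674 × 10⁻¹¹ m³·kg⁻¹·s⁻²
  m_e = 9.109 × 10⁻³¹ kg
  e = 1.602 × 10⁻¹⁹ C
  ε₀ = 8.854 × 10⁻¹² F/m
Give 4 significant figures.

atomic unit of time: τ_au = (4πε₀)²ℏ³/(m_e e⁴) = 2.423 × 10⁻¹⁷ s
Planck time: t_P = √(ℏG/c⁵) = 5.392 × 10⁻⁴⁴ s
0.0786 × 2.423 × 10⁻¹⁷ / 5.392 × 10⁻⁴⁴ = 3.532 × 10²⁵

3.532 × 10²⁵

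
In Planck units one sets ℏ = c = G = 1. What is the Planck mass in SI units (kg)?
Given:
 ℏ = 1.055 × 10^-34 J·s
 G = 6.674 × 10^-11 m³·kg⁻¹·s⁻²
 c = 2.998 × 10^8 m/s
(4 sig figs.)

m_P = √(ℏc/G)
  = √(4.739 × 10^-16)
  = 2.177 × 10^-8 kg

2.177 × 10^-8 kg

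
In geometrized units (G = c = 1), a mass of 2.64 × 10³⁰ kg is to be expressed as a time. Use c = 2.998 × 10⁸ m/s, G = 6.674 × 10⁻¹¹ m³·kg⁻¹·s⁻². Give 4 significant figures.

6.539 × 10⁻⁶ s

Mass → time via G/c³.
2.64 × 10³⁰ kg × (G/c³) = 6.539 × 10⁻⁶ s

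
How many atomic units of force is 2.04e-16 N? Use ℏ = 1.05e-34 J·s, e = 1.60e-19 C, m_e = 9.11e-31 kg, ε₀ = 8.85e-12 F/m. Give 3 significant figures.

2.45e-9

atomic unit of force: F_au = E_h/a₀ = m_e²e⁶/((4πε₀)³ℏ⁴) = 8.33e-8 N.
2.04e-16 / 8.33e-8 = 2.45e-9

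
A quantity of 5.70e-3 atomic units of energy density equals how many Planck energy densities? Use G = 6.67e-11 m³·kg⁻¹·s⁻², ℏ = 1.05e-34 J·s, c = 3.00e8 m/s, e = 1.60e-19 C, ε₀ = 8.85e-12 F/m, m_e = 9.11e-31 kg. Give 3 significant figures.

3.67e-103

atomic unit of energy density: u_au = E_h/a₀³ = m_e⁴e¹⁰/((4πε₀)⁵ℏ⁸) = 3.01e13 J/m³
Planck energy density: u_P = c⁷/(ℏG²) = 4.68e113 J/m³
5.70e-3 × 3.01e13 / 4.68e113 = 3.67e-103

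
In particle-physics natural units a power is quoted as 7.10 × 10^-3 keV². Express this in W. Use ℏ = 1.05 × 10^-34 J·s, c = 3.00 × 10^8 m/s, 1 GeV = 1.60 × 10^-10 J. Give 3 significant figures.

Power is [E]/[T] = [E]²/ℏ.
1 GeV² → 1/ℏ × (1 GeV in J)² = 2.44 × 10^14 W.
Convert the energy scale: 7.10 × 10^-3 keV² = 7.10 × 10^-15 GeV².
Result: 7.10 × 10^-15 × 2.44 × 10^14 = 1.73 W.

1.73 W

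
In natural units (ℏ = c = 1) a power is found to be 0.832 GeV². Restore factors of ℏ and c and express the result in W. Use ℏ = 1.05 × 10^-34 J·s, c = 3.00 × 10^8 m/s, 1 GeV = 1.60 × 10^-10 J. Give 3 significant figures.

Power is [E]/[T] = [E]²/ℏ.
1 GeV² → 1/ℏ × (1 GeV in J)² = 2.44 × 10^14 W.
Result: 0.832 × 2.44 × 10^14 = 2.03 × 10^14 W.

2.03 × 10^14 W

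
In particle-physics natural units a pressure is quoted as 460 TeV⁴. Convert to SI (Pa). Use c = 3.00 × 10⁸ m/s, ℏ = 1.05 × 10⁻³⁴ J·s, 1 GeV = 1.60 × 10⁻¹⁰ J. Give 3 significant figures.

Pressure is [E]/[L]³ = [E]⁴/(ℏc)³.
1 GeV⁴ → 1/(ℏc)³ × (1 GeV in J)⁴ = 2.10 × 10³⁷ Pa.
Convert the energy scale: 460 TeV⁴ = 4.60 × 10¹⁴ GeV⁴.
Result: 4.60 × 10¹⁴ × 2.10 × 10³⁷ = 9.65 × 10⁵¹ Pa.

9.65 × 10⁵¹ Pa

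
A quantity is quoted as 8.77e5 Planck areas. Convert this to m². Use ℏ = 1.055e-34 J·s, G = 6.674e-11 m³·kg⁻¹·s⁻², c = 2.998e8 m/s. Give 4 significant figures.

One Planck area: A_P = ℏG/c³ = 2.613e-70 m².
8.77e5 × 2.613e-70 m² = 2.292e-64 m²

2.292e-64 m²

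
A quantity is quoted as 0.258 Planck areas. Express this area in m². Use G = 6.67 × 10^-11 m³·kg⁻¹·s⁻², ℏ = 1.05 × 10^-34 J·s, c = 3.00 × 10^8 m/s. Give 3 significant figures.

One Planck area: A_P = ℏG/c³ = 2.59 × 10^-70 m².
0.258 × 2.59 × 10^-70 m² = 6.69 × 10^-71 m²

6.69 × 10^-71 m²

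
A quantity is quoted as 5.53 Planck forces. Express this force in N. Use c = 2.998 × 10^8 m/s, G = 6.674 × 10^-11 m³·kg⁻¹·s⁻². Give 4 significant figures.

6.694 × 10^44 N

One Planck force: F_P = c⁴/G = 1.210 × 10^44 N.
5.53 × 1.210 × 10^44 N = 6.694 × 10^44 N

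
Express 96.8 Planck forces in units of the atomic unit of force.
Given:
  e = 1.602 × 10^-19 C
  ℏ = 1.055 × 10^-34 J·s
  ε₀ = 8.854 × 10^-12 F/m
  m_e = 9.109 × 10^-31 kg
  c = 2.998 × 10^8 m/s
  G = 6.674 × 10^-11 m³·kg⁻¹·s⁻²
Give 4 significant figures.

1.425 × 10^53

Planck force: F_P = c⁴/G = 1.210 × 10^44 N
atomic unit of force: F_au = E_h/a₀ = m_e²e⁶/((4πε₀)³ℏ⁴) = 8.220 × 10^-8 N
96.8 × 1.210 × 10^44 / 8.220 × 10^-8 = 1.425 × 10^53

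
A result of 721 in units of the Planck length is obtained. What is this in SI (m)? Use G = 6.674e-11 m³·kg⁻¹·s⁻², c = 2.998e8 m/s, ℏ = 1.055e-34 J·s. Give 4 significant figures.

One Planck length: ℓ_P = √(ℏG/c³) = 1.616e-35 m.
721 × 1.616e-35 m = 1.165e-32 m

1.165e-32 m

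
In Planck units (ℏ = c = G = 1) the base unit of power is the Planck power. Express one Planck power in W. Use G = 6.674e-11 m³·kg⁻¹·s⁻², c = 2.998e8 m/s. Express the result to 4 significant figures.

P_P = c⁵/G
  = 2.422e42 / 6.674e-11
  = 3.629e52 W

3.629e52 W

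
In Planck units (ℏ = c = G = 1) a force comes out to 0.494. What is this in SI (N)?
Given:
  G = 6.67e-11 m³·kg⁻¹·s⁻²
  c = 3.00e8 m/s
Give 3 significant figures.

6.00e43 N

One Planck force: F_P = c⁴/G = 1.21e44 N.
0.494 × 1.21e44 N = 6.00e43 N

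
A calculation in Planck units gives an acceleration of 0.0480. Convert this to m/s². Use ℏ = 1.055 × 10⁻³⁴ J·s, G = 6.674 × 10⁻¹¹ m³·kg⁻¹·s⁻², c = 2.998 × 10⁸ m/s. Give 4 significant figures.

One Planck acceleration: a_P = √(c⁷/(ℏG)) = 5.560 × 10⁵¹ m/s².
0.0480 × 5.560 × 10⁵¹ m/s² = 2.669 × 10⁵⁰ m/s²

2.669 × 10⁵⁰ m/s²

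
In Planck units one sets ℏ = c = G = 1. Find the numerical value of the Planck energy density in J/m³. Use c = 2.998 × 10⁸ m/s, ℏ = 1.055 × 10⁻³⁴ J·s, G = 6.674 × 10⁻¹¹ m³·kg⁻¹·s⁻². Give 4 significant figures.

u_P = c⁷/(ℏG²)
  = 2.177 × 10⁵⁹ / 4.699 × 10⁻⁵⁵
  = 4.632 × 10¹¹³ J/m³

4.632 × 10¹¹³ J/m³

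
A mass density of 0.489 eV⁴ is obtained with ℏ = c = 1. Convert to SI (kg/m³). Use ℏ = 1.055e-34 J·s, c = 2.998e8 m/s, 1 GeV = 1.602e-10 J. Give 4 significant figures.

1.133e-16 kg/m³

Mass density is [E]/(c²[L]³) = [E]⁴/(ℏ³c⁵).
1 GeV⁴ → 1/(ℏ³c⁵) × (1 GeV in J)⁴ = 2.316e20 kg/m³.
Convert the energy scale: 0.489 eV⁴ = 4.89e-37 GeV⁴.
Result: 4.89e-37 × 2.316e20 = 1.133e-16 kg/m³.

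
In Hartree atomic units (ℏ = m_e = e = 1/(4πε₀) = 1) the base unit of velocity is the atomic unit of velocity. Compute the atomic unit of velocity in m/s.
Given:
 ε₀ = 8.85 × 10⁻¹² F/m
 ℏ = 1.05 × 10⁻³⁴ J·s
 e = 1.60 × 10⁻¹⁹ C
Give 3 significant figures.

v_au = e²/(4πε₀ℏ)
  = 2.56 × 10⁻³⁸ / 1.17 × 10⁻⁴⁴
  = 2.19 × 10⁶ m/s

2.19 × 10⁶ m/s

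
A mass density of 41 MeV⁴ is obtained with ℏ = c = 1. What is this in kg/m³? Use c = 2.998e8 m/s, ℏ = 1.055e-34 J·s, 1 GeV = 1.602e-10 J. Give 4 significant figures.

Mass density is [E]/(c²[L]³) = [E]⁴/(ℏ³c⁵).
1 GeV⁴ → 1/(ℏ³c⁵) × (1 GeV in J)⁴ = 2.316e20 kg/m³.
Convert the energy scale: 41 MeV⁴ = 4.10e-11 GeV⁴.
Result: 4.10e-11 × 2.316e20 = 9.496e9 kg/m³.

9.496e9 kg/m³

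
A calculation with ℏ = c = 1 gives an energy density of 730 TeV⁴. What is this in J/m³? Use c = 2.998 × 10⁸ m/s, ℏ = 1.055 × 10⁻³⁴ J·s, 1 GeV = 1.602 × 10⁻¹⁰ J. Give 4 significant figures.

[E]/[L]³ = [E]⁴/(ℏc)³; restore (ℏc)⁻³.
1 GeV⁴ → 1/(ℏc)³ × (1 GeV in J)⁴ = 2.082 × 10³⁷ J/m³.
Convert the energy scale: 730 TeV⁴ = 7.30 × 10¹⁴ GeV⁴.
Result: 7.30 × 10¹⁴ × 2.082 × 10³⁷ = 1.520 × 10⁵² J/m³.

1.520 × 10⁵² J/m³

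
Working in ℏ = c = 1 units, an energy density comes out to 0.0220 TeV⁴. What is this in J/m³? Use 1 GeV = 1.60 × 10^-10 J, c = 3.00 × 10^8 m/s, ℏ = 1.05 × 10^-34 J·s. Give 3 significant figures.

4.61 × 10^47 J/m³

[E]/[L]³ = [E]⁴/(ℏc)³; restore (ℏc)⁻³.
1 GeV⁴ → 1/(ℏc)³ × (1 GeV in J)⁴ = 2.10 × 10^37 J/m³.
Convert the energy scale: 0.0220 TeV⁴ = 2.20 × 10^10 GeV⁴.
Result: 2.20 × 10^10 × 2.10 × 10^37 = 4.61 × 10^47 J/m³.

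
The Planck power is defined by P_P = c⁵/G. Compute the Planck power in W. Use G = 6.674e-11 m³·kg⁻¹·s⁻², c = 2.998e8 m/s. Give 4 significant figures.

3.629e52 W

P_P = c⁵/G
  = 2.422e42 / 6.674e-11
  = 3.629e52 W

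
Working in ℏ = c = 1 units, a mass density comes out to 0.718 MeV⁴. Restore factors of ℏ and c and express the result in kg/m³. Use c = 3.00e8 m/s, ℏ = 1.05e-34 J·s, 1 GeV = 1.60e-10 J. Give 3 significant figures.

Mass density is [E]/(c²[L]³) = [E]⁴/(ℏ³c⁵).
1 GeV⁴ → 1/(ℏ³c⁵) × (1 GeV in J)⁴ = 2.33e20 kg/m³.
Convert the energy scale: 0.718 MeV⁴ = 7.18e-13 GeV⁴.
Result: 7.18e-13 × 2.33e20 = 1.67e8 kg/m³.

1.67e8 kg/m³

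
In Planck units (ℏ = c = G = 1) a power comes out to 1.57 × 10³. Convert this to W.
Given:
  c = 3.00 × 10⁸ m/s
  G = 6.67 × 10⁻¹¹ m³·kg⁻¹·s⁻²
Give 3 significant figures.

One Planck power: P_P = c⁵/G = 3.64 × 10⁵² W.
1.57 × 10³ × 3.64 × 10⁵² W = 5.72 × 10⁵⁵ W

5.72 × 10⁵⁵ W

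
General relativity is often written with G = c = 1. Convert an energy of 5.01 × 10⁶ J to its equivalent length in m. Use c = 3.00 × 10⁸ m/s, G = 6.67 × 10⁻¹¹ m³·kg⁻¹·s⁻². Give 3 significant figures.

Energy → length via G/c⁴.
5.01 × 10⁶ J × (G/c⁴) = 4.13 × 10⁻³⁸ m

4.13 × 10⁻³⁸ m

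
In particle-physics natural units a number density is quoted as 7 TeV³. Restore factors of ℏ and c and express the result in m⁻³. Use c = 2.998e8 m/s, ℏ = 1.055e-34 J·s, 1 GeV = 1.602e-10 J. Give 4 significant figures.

Number density is [L]⁻³ = [E]³/(ℏc)³.
1 GeV³ → 1/(ℏc)³ × (1 GeV in J)³ = 1.299e47 m⁻³.
Convert the energy scale: 7 TeV³ = 7.00e9 GeV³.
Result: 7.00e9 × 1.299e47 = 9.096e56 m⁻³.

9.096e56 m⁻³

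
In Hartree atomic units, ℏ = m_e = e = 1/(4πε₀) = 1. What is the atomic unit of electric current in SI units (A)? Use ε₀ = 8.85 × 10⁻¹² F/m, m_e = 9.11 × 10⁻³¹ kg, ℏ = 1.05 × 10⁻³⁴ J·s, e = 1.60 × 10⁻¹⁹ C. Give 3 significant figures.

6.67 × 10⁻³ A

Dimensional analysis gives I_au = e E_h/ℏ = m_e e⁵/((4πε₀)²ℏ³).
E_h = 4.38 × 10⁻¹⁸ J
e·E_h/ℏ = 6.67 × 10⁻³ A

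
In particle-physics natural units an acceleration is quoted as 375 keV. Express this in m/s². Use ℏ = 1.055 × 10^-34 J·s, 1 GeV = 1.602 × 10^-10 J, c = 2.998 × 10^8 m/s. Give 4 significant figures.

1.707 × 10^29 m/s²

Acceleration is [L]/[T]² = c·[E]/ℏ.
1 GeV → c/ℏ × (1 GeV in J) = 4.552 × 10^32 m/s².
Convert the energy scale: 375 keV = 3.75 × 10^-4 GeV.
Result: 3.75 × 10^-4 × 4.552 × 10^32 = 1.707 × 10^29 m/s².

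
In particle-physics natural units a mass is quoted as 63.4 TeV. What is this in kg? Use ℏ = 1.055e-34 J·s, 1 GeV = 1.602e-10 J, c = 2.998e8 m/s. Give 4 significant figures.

1.130e-22 kg

Mass is [E]/c²; divide by c².
1 GeV → 1/c² × (1 GeV in J) = 1.782e-27 kg.
Convert the energy scale: 63.4 TeV = 6.34e4 GeV.
Result: 6.34e4 × 1.782e-27 = 1.130e-22 kg.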